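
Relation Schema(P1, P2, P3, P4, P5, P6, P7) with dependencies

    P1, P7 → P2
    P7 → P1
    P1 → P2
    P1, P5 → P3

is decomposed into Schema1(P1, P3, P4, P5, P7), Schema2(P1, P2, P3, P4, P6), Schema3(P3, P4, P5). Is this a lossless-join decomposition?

No

Chase test. Columns are P1, P2, P3, P4, P5, P6, P7; row i has aⱼ where attribute j ∈ Schemai, else bᵢⱼ.
Initial tableau (one row per fragment):
  row 1: a1 b12 a3 a4 a5 b16 a7
  row 2: a1 a2 a3 a4 b25 a6 b27
  row 3: b31 b32 a3 a4 a5 b36 b37
Rows 1 and 2 agree on P1; apply P1→P2 and equate their P2 entries.
No row becomes fully distinguished — the join is lossy.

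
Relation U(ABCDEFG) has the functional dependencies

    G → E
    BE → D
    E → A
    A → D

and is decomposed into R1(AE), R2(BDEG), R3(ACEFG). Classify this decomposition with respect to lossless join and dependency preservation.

Lossless test (chase): Rows 1 and 2 agree on E; apply E→A and equate their A entries. Rows 1 and 2 agree on A; apply A→D and equate their D entries. Rows 1 and 3 agree on A; apply A→D and equate their D entries. No row becomes fully distinguished — the join is lossy.
Dependency preservation: the restricted closure of {A} across the fragments never reaches {D}, so A → D cannot be enforced without a join — not preserved.

lossy and not dependency-preserving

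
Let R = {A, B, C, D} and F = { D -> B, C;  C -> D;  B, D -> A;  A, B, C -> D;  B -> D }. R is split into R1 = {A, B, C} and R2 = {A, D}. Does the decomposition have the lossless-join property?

No

Common attributes: R1 ∩ R2 = {A}.
No dependency enlarges {A}, so (A)⁺ = {A}.
The closure contains neither all of R1 = {A, B, C} nor all of R2 = {A, D}, so the common attributes are not a superkey of either fragment. The join is lossy.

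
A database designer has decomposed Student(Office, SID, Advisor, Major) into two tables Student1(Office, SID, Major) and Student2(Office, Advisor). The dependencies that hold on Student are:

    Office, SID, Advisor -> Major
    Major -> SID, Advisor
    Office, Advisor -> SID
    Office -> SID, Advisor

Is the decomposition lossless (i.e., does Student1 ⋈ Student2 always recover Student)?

Common attributes: Student1 ∩ Student2 = {Office}.
Closure of {Office}: Office → SID, Advisor applies, adding SID, Advisor; Office, SID, Advisor → Major applies, adding Major. So (Office)⁺ = {Office, SID, Advisor, Major}.
This closure contains every attribute of Student1, so Student1 ∩ Student2 → Student1. The join is lossless.

Yes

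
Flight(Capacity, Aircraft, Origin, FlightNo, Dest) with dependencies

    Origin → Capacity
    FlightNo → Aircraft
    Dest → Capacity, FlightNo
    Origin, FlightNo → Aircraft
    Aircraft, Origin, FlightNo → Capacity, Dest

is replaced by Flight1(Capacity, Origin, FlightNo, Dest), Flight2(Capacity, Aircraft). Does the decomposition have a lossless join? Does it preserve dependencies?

Lossless test: (Capacity)⁺ = {Capacity}, which is a superkey of neither fragment — lossy.
Dependency preservation: the restricted closure of {FlightNo} across the fragments never reaches {Aircraft}, so FlightNo → Aircraft cannot be enforced without a join — not preserved.

lossy and not dependency-preserving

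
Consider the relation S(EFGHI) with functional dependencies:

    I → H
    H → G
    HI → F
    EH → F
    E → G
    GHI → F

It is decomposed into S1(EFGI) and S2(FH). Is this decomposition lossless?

Common attributes: S1 ∩ S2 = {F}.
No dependency enlarges {F}, so (F)⁺ = {F}.
The closure contains neither all of S1 = {EFGI} nor all of S2 = {FH}, so the common attributes are not a superkey of either fragment. The join is lossy.

No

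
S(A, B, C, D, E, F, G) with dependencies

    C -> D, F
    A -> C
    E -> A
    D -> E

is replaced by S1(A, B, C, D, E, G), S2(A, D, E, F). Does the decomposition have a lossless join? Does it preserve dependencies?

lossless and dependency-preserving

Lossless test: (A, D, E)⁺ = {A, C, D, E, F}, which contains all of one fragment — lossless.
Dependency preservation: C → D, F is not contained in any single fragment, but the restricted closure of its left-hand side across the fragments still reaches the right-hand side; the remaining FDs each lie inside some fragment. All dependencies are preserved.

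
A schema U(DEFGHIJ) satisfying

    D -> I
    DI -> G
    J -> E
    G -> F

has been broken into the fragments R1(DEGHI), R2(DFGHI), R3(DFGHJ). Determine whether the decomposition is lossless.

Chase test. Columns are DEFGHIJ; row i has aⱼ where attribute j ∈ Ri, else bᵢⱼ.
Initial tableau (one row per fragment):
  row 1: a1 a2 b13 a4 a5 a6 b17
  row 2: a1 b22 a3 a4 a5 a6 b27
  row 3: a1 b32 a3 a4 a5 b36 a7
Rows 1 and 3 agree on D; apply D→I and equate their I entries.
Rows 1 and 2 agree on G; apply G→F and equate their F entries.
No row becomes fully distinguished — the join is lossy.

No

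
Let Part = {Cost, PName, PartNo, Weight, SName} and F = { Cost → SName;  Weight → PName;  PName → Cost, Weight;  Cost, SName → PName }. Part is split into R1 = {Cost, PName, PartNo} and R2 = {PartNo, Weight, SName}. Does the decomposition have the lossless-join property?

Common attributes: R1 ∩ R2 = {PartNo}.
No dependency enlarges {PartNo}, so (PartNo)⁺ = {PartNo}.
The closure contains neither all of R1 = {Cost, PName, PartNo} nor all of R2 = {PartNo, Weight, SName}, so the common attributes are not a superkey of either fragment. The join is lossy.

No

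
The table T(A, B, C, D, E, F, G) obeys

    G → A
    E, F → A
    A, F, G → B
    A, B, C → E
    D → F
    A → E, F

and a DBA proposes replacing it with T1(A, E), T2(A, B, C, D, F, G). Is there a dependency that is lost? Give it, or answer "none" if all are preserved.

Check E, F → A: no single fragment contains all of {A, E, F}, and the restricted closure of {E, F} across the fragments never reaches {A}.
G → A is preserved.
A, F, G → B is preserved.
A, B, C → E is preserved.
D → F is preserved.
A → E, F is preserved.

E, F → A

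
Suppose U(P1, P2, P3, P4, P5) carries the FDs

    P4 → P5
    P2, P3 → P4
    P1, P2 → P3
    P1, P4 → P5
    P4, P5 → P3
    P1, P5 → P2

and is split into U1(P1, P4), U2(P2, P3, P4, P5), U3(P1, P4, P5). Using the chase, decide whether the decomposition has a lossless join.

No

Chase test. Columns are P1, P2, P3, P4, P5; row i has aⱼ where attribute j ∈ Ui, else bᵢⱼ.
Initial tableau (one row per fragment):
  row 1: a1 b12 b13 a4 b15
  row 2: b21 a2 a3 a4 a5
  row 3: a1 b32 b33 a4 a5
Rows 1 and 2 agree on P4; apply P4→P5 and equate their P5 entries.
Rows 1 and 2 agree on P4, P5; apply P4, P5→P3 and equate their P3 entries.
Rows 1 and 3 agree on P4, P5; apply P4, P5→P3 and equate their P3 entries.
Rows 1 and 3 agree on P1, P5; apply P1, P5→P2 and equate their P2 entries.
No row becomes fully distinguished — the join is lossy.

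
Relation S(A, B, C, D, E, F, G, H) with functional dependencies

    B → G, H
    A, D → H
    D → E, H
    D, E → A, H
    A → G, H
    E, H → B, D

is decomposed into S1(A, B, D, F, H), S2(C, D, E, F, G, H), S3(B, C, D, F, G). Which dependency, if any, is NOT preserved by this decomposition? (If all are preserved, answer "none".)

Check A → G, H: no single fragment contains all of {A, G, H}, and the restricted closure of {A} across the fragments never reaches {G, H}.
B → G, H is preserved.
A, D → H is preserved.
D → E, H is preserved.
D, E → A, H is preserved.
E, H → B, D is preserved.

A → G, H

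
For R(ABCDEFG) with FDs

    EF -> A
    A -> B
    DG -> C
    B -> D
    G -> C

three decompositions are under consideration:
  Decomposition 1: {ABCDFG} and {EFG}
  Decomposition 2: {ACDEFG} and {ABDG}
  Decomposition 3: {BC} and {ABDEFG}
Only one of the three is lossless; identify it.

Decomposition 2

Decomposition 1: common = {FG}, closure = {CFG} → lossy.
Decomposition 2: common = {ADG}, closure = {ABCDG} → lossless.
Decomposition 3: common = {B}, closure = {BD} → lossy.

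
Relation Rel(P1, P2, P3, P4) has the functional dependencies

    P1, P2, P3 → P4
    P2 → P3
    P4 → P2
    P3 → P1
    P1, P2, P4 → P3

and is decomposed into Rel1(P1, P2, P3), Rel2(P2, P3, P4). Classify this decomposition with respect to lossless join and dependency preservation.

lossless and dependency-preserving

Lossless test: (P2, P3)⁺ = {P1, P2, P3, P4}, which contains all of one fragment — lossless.
Dependency preservation: P1, P2, P3 → P4; P1, P2, P4 → P3 are not contained in any single fragment, but the restricted closure of each left-hand side across the fragments still reaches the right-hand side; the remaining FDs each lie inside some fragment. All dependencies are preserved.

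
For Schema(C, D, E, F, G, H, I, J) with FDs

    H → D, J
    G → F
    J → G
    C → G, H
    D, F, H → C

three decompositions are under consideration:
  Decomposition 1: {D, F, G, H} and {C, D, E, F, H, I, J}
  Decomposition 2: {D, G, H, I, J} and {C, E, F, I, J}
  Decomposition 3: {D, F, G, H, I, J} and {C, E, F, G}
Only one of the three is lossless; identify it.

Decomposition 1: common = {D, F, H}, closure = {C, D, F, G, H, J} → lossless.
Decomposition 2: common = {I, J}, closure = {F, G, I, J} → lossy.
Decomposition 3: common = {F, G}, closure = {F, G} → lossy.

Decomposition 1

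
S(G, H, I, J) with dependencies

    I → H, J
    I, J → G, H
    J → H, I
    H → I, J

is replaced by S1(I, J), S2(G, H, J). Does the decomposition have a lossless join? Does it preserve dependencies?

Lossless test: (J)⁺ = {G, H, I, J}, which contains all of one fragment — lossless.
Dependency preservation: I → H, J; I, J → G, H; J → H, I; H → I, J are not contained in any single fragment, but the restricted closure of each left-hand side across the fragments still reaches the right-hand side; the remaining FDs each lie inside some fragment. All dependencies are preserved.

lossless and dependency-preserving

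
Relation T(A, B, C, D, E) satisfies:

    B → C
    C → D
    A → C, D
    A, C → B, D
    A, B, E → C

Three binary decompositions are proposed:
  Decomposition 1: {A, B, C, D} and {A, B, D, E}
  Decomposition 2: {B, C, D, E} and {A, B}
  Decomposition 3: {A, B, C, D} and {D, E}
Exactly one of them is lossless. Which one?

Decomposition 1

Decomposition 1: common = {A, B, D}, closure = {A, B, C, D} → lossless.
Decomposition 2: common = {B}, closure = {B, C, D} → lossy.
Decomposition 3: common = {D}, closure = {D} → lossy.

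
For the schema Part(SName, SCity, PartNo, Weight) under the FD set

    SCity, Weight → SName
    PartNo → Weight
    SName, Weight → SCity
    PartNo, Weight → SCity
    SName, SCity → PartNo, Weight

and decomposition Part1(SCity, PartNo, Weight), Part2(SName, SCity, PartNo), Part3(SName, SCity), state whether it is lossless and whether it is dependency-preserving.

lossless but not dependency-preserving

Lossless test (chase): Rows 1 and 2 agree on PartNo; apply PartNo→Weight and equate their Weight entries. Rows 2 and 3 agree on SName, SCity; apply SName, SCity→PartNo, Weight and equate their PartNo, Weight entries. Rows 1 and 2 agree on SCity, Weight; apply SCity, Weight→SName and equate their SName entries. Row 1 is now all distinguished symbols — the join is lossless.
Dependency preservation: the restricted closure of {SName, Weight} across the fragments never reaches {SCity}, so SName, Weight → SCity cannot be enforced without a join — not preserved.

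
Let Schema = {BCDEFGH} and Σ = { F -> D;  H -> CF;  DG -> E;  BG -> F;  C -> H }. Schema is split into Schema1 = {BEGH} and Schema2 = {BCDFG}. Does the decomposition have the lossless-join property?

No

Common attributes: Schema1 ∩ Schema2 = {BG}.
Closure of {BG}: BG → F applies, adding F; F → D applies, adding D; DG → E applies, adding E. So (BG)⁺ = {BDEFG}.
The closure contains neither all of Schema1 = {BEGH} nor all of Schema2 = {BCDFG}, so the common attributes are not a superkey of either fragment. The join is lossy.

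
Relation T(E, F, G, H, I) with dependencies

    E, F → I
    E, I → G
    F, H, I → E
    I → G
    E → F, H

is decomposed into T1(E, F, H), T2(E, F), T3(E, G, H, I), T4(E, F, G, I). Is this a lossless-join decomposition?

Chase test. Columns are E, F, G, H, I; row i has aⱼ where attribute j ∈ Ti, else bᵢⱼ.
Initial tableau (one row per fragment):
  row 1: a1 a2 b13 a4 b15
  row 2: a1 a2 b23 b24 b25
  row 3: a1 b32 a3 a4 a5
  row 4: a1 a2 a3 b44 a5
Rows 1 and 2 agree on E, F; apply E, F→I and equate their I entries.
Rows 1 and 4 agree on E, F; apply E, F→I and equate their I entries.
Rows 1 and 2 agree on E, I; apply E, I→G and equate their G entries.
Rows 1 and 3 agree on E, I; apply E, I→G and equate their G entries.
Rows 1 and 2 agree on E; apply E→F, H and equate their F, H entries.
Rows 1 and 3 agree on E; apply E→F, H and equate their F, H entries.
Rows 1 and 4 agree on E; apply E→F, H and equate their F, H entries.
Row 1 is now all distinguished symbols — the join is lossless.

Yes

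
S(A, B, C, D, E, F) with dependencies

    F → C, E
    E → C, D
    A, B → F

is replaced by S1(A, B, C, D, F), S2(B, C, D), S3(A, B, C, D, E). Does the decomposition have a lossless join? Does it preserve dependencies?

Lossless test (chase): Rows 1 and 3 agree on A, B; apply A, B→F and equate their F entries. Rows 1 and 3 agree on F; apply F→C, E and equate their C, E entries. Row 1 is now all distinguished symbols — the join is lossless.
Dependency preservation: the restricted closure of {F} across the fragments never reaches {C, E}, so F → C, E cannot be enforced without a join — not preserved.

lossless but not dependency-preserving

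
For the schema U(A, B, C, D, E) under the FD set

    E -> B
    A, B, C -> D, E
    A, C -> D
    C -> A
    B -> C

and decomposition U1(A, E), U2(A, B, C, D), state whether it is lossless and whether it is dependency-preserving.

lossy and not dependency-preserving

Lossless test: (A)⁺ = {A}, which is a superkey of neither fragment — lossy.
Dependency preservation: the restricted closure of {E} across the fragments never reaches {B}, so E → B cannot be enforced without a join — not preserved.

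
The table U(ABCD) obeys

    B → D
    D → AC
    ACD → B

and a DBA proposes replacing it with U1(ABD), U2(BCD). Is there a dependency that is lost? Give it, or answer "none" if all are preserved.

none

B → D lies within U1.
D → AC: restricted closure across fragments reaches AC.
ACD → B: restricted closure across fragments reaches B.
Every dependency is enforceable on the fragments, so the decomposition is dependency-preserving.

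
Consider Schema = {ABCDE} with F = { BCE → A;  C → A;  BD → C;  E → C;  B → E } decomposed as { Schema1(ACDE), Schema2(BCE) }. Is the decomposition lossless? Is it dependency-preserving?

Lossless test: (CE)⁺ = {ACE}, which is a superkey of neither fragment — lossy.
Dependency preservation: BCE → A; BD → C are not contained in any single fragment, but the restricted closure of each left-hand side across the fragments still reaches the right-hand side; the remaining FDs each lie inside some fragment. All dependencies are preserved.

lossy but dependency-preserving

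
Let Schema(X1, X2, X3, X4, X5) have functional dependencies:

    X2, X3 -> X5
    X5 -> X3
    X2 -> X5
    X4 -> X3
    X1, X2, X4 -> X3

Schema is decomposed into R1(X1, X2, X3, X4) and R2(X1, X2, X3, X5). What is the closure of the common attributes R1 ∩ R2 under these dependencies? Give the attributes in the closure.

X1, X2, X3, X5

R1 ∩ R2 = {X1, X2, X3}.
X2, X3 → X5 applies, adding X5
Closure: {X1, X2, X3, X5}.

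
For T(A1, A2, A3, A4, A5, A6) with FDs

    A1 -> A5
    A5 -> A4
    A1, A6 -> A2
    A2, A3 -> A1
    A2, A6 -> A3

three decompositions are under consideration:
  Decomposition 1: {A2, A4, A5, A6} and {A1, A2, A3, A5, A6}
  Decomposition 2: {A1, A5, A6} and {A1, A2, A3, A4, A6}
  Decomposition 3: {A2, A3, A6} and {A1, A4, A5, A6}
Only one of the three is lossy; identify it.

Decomposition 1: common = {A2, A5, A6}, closure = {A1, A2, A3, A4, A5, A6} → lossless.
Decomposition 2: common = {A1, A6}, closure = {A1, A2, A3, A4, A5, A6} → lossless.
Decomposition 3: common = {A6}, closure = {A6} → lossy.

Decomposition 3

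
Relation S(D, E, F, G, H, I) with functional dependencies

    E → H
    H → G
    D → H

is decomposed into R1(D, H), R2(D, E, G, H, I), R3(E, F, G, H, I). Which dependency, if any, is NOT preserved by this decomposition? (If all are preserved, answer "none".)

E → H lies within R2.
H → G lies within R2.
D → H lies within R1.
Every dependency is enforceable on the fragments, so the decomposition is dependency-preserving.

none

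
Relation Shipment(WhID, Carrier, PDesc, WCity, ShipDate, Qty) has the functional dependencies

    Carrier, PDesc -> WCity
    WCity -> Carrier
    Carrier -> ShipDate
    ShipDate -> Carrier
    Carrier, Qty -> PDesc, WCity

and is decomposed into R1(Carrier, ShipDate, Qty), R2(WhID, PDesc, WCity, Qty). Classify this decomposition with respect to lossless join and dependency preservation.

Lossless test: (Qty)⁺ = {Qty}, which is a superkey of neither fragment — lossy.
Dependency preservation: the restricted closure of {Carrier, PDesc} across the fragments never reaches {WCity}, so Carrier, PDesc → WCity cannot be enforced without a join — not preserved.

lossy and not dependency-preserving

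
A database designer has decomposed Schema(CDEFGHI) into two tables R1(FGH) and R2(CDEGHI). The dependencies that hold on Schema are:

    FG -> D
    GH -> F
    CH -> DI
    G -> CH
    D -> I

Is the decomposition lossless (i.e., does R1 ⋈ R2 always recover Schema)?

Yes

Common attributes: R1 ∩ R2 = {GH}.
Closure of {GH}: GH → F applies, adding F; G → CH applies, adding C; FG → D applies, adding D; CH → DI applies, adding I. So (GH)⁺ = {CDFGHI}.
This closure contains every attribute of R1, so R1 ∩ R2 → R1. The join is lossless.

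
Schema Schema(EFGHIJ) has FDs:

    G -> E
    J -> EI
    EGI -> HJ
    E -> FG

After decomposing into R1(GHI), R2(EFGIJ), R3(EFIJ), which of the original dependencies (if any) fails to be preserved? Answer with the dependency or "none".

none

G → E lies within R2.
J → EI lies within R2.
EGI → HJ: restricted closure across fragments reaches HJ.
E → FG lies within R2.
Every dependency is enforceable on the fragments, so the decomposition is dependency-preserving.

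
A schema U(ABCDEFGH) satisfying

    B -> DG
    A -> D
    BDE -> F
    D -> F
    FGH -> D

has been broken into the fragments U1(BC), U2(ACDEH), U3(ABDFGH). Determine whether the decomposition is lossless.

No

Chase test. Columns are ABCDEFGH; row i has aⱼ where attribute j ∈ Ui, else bᵢⱼ.
Initial tableau (one row per fragment):
  row 1: b11 a2 a3 b14 b15 b16 b17 b18
  row 2: a1 b22 a3 a4 a5 b26 b27 a8
  row 3: a1 a2 b33 a4 b35 a6 a7 a8
Rows 1 and 3 agree on B; apply B→DG and equate their DG entries.
Rows 1 and 2 agree on D; apply D→F and equate their F entries.
Rows 1 and 3 agree on D; apply D→F and equate their F entries.
No row becomes fully distinguished — the join is lossy.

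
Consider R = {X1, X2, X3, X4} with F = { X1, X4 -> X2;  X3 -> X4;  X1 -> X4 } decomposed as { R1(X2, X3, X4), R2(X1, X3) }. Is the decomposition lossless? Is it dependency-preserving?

Lossless test: (X3)⁺ = {X3, X4}, which is a superkey of neither fragment — lossy.
Dependency preservation: the restricted closure of {X1, X4} across the fragments never reaches {X2}, so X1, X4 → X2 cannot be enforced without a join — not preserved.

lossy and not dependency-preserving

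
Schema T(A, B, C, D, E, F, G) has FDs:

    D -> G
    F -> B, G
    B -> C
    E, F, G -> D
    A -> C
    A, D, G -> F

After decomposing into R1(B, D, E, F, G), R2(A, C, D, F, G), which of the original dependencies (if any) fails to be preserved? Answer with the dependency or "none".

Check B → C: no single fragment contains all of {B, C}, and the restricted closure of {B} across the fragments never reaches {C}.
D → G is preserved.
F → B, G is preserved.
E, F, G → D is preserved.
A → C is preserved.
A, D, G → F is preserved.

B -> C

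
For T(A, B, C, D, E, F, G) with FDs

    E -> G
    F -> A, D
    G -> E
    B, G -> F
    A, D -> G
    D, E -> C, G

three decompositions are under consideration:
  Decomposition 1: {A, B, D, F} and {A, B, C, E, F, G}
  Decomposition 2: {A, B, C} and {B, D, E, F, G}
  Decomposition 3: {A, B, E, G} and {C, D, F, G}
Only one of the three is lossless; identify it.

Decomposition 1: common = {A, B, F}, closure = {A, B, C, D, E, F, G} → lossless.
Decomposition 2: common = {B}, closure = {B} → lossy.
Decomposition 3: common = {G}, closure = {E, G} → lossy.

Decomposition 1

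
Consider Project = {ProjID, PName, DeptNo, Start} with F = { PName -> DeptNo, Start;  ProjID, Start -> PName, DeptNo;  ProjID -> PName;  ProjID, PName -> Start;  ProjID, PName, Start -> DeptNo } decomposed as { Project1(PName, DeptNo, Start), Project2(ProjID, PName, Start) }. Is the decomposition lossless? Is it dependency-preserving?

Lossless test: (PName, Start)⁺ = {PName, DeptNo, Start}, which contains all of one fragment — lossless.
Dependency preservation: ProjID, Start → PName, DeptNo; ProjID, PName, Start → DeptNo are not contained in any single fragment, but the restricted closure of each left-hand side across the fragments still reaches the right-hand side; the remaining FDs each lie inside some fragment. All dependencies are preserved.

lossless and dependency-preserving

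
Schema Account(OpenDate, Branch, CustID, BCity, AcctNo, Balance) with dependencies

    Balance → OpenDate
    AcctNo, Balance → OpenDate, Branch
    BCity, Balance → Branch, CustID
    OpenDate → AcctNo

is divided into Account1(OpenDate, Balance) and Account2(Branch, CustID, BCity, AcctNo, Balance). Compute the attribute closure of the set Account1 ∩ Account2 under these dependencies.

Account1 ∩ Account2 = {Balance}.
Balance → OpenDate applies, adding OpenDate
OpenDate → AcctNo applies, adding AcctNo
AcctNo, Balance → OpenDate, Branch applies, adding Branch
Closure: {OpenDate, Branch, AcctNo, Balance}.

OpenDate, Branch, AcctNo, Balance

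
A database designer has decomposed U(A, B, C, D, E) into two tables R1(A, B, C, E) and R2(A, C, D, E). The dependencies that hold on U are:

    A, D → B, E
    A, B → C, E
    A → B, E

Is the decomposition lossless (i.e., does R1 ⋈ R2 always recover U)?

Yes

Common attributes: R1 ∩ R2 = {A, C, E}.
Closure of {A, C, E}: A → B, E applies, adding B. So (A, C, E)⁺ = {A, B, C, E}.
This closure contains every attribute of R1, so R1 ∩ R2 → R1. The join is lossless.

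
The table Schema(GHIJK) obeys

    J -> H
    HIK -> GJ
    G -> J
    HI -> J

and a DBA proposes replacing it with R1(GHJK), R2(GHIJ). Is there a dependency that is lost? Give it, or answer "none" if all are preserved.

HIK -> GJ

Check HIK → GJ: no single fragment contains all of {GHIJK}, and the restricted closure of {HIK} across the fragments never reaches {GJ}.
J → H is preserved.
G → J is preserved.
HI → J is preserved.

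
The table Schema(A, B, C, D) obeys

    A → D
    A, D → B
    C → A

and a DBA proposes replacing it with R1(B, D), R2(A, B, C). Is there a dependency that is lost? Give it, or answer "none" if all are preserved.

Check A → D: no single fragment contains all of {A, D}, and the restricted closure of {A} across the fragments never reaches {D}.
A, D → B is preserved.
C → A is preserved.

A → D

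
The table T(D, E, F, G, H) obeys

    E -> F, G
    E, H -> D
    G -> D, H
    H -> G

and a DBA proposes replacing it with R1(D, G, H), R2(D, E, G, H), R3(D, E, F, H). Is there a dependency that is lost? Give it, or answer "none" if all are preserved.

none

E → F, G: restricted closure across fragments reaches F, G.
E, H → D lies within R2.
G → D, H lies within R1.
H → G lies within R1.
Every dependency is enforceable on the fragments, so the decomposition is dependency-preserving.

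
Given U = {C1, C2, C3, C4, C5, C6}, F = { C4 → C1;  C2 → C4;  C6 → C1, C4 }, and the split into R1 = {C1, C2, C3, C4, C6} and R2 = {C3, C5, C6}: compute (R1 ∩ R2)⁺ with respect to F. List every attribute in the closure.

C1, C3, C4, C6

R1 ∩ R2 = {C3, C6}.
C6 → C1, C4 applies, adding C1, C4
Closure: {C1, C3, C4, C6}.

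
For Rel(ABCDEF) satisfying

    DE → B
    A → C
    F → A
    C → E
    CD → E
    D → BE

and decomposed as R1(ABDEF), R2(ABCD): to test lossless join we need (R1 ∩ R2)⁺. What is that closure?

ABCDE

R1 ∩ R2 = {ABD}.
A → C applies, adding C
C → E applies, adding E
Closure: {ABCDE}.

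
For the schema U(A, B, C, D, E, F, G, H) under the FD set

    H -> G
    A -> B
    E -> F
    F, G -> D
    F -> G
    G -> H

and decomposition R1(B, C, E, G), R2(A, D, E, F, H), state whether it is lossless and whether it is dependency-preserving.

lossy and not dependency-preserving

Lossless test: (E)⁺ = {D, E, F, G, H}, which is a superkey of neither fragment — lossy.
Dependency preservation: the restricted closure of {H} across the fragments never reaches {G}, so H → G cannot be enforced without a join — not preserved.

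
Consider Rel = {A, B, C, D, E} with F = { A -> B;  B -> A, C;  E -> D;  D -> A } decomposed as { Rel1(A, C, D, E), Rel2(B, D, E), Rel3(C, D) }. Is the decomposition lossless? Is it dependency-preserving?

Lossless test (chase): Rows 1 and 2 agree on D; apply D→A and equate their A entries. Rows 1 and 3 agree on D; apply D→A and equate their A entries. Rows 1 and 2 agree on A; apply A→B and equate their B entries. Rows 1 and 3 agree on A; apply A→B and equate their B entries. Rows 1 and 2 agree on B; apply B→A, C and equate their A, C entries. Row 1 is now all distinguished symbols — the join is lossless.
Dependency preservation: the restricted closure of {A} across the fragments never reaches {B}, so A → B cannot be enforced without a join — not preserved.

lossless but not dependency-preserving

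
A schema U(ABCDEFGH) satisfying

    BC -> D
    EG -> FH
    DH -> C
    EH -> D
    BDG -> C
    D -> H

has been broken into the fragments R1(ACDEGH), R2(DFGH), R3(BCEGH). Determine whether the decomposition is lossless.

Chase test. Columns are ABCDEFGH; row i has aⱼ where attribute j ∈ Ri, else bᵢⱼ.
Initial tableau (one row per fragment):
  row 1: a1 b12 a3 a4 a5 b16 a7 a8
  row 2: b21 b22 b23 a4 b25 a6 a7 a8
  row 3: b31 a2 a3 b34 a5 b36 a7 a8
Rows 1 and 3 agree on EG; apply EG→FH and equate their FH entries.
Rows 1 and 2 agree on DH; apply DH→C and equate their C entries.
Rows 1 and 3 agree on EH; apply EH→D and equate their D entries.
No row becomes fully distinguished — the join is lossy.

No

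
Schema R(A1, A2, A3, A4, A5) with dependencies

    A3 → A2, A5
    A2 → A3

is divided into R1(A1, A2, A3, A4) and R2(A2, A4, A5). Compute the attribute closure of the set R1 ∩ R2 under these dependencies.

R1 ∩ R2 = {A2, A4}.
A2 → A3 applies, adding A3
A3 → A2, A5 applies, adding A5
Closure: {A2, A3, A4, A5}.

A2, A3, A4, A5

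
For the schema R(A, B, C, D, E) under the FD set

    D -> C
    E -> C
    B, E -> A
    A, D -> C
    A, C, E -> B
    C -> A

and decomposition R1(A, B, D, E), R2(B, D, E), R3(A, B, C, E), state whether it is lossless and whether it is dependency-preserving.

lossless but not dependency-preserving

Lossless test (chase): Rows 1 and 2 agree on D; apply D→C and equate their C entries. Rows 1 and 3 agree on E; apply E→C and equate their C entries. Rows 1 and 2 agree on B, E; apply B, E→A and equate their A entries. Row 1 is now all distinguished symbols — the join is lossless.
Dependency preservation: the restricted closure of {D} across the fragments never reaches {C}, so D → C cannot be enforced without a join — not preserved.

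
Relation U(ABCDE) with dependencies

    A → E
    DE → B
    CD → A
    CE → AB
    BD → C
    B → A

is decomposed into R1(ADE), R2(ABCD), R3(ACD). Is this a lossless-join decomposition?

Yes

Chase test. Columns are ABCDE; row i has aⱼ where attribute j ∈ Ri, else bᵢⱼ.
Initial tableau (one row per fragment):
  row 1: a1 b12 b13 a4 a5
  row 2: a1 a2 a3 a4 b25
  row 3: a1 b32 a3 a4 b35
Rows 1 and 2 agree on A; apply A→E and equate their E entries.
Rows 1 and 3 agree on A; apply A→E and equate their E entries.
Rows 1 and 2 agree on DE; apply DE→B and equate their B entries.
Rows 1 and 3 agree on DE; apply DE→B and equate their B entries.
Rows 1 and 2 agree on BD; apply BD→C and equate their C entries.
Row 1 is now all distinguished symbols — the join is lossless.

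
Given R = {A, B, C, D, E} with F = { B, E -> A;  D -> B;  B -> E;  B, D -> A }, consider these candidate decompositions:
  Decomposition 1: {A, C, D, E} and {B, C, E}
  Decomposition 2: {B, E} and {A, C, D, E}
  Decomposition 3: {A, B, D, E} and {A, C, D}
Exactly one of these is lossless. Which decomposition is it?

Decomposition 3

Decomposition 1: common = {C, E}, closure = {C, E} → lossy.
Decomposition 2: common = {E}, closure = {E} → lossy.
Decomposition 3: common = {A, D}, closure = {A, B, D, E} → lossless.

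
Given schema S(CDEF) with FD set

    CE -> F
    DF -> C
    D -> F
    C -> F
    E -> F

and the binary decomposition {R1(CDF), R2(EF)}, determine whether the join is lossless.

No

Common attributes: R1 ∩ R2 = {F}.
No dependency enlarges {F}, so (F)⁺ = {F}.
The closure contains neither all of R1 = {CDF} nor all of R2 = {EF}, so the common attributes are not a superkey of either fragment. The join is lossy.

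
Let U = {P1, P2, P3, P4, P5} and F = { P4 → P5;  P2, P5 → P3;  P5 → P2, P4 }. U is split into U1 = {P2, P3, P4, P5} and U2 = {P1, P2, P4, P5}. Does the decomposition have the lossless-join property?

Common attributes: U1 ∩ U2 = {P2, P4, P5}.
Closure of {P2, P4, P5}: P2, P5 → P3 applies, adding P3. So (P2, P4, P5)⁺ = {P2, P3, P4, P5}.
This closure contains every attribute of U1, so U1 ∩ U2 → U1. The join is lossless.

Yes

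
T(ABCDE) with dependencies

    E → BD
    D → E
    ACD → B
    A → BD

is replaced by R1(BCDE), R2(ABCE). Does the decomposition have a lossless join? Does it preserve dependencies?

Lossless test: (BCE)⁺ = {BCDE}, which contains all of one fragment — lossless.
Dependency preservation: ACD → B; A → BD are not contained in any single fragment, but the restricted closure of each left-hand side across the fragments still reaches the right-hand side; the remaining FDs each lie inside some fragment. All dependencies are preserved.

lossless and dependency-preserving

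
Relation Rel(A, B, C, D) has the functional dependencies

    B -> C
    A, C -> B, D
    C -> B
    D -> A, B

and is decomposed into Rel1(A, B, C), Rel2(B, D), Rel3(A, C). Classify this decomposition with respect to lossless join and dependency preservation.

lossy and not dependency-preserving

Lossless test (chase): Rows 1 and 2 agree on B; apply B→C and equate their C entries. Rows 1 and 3 agree on A, C; apply A, C→B, D and equate their B, D entries. No row becomes fully distinguished — the join is lossy.
Dependency preservation: the restricted closure of {A, C} across the fragments never reaches {B, D}, so A, C → B, D cannot be enforced without a join — not preserved.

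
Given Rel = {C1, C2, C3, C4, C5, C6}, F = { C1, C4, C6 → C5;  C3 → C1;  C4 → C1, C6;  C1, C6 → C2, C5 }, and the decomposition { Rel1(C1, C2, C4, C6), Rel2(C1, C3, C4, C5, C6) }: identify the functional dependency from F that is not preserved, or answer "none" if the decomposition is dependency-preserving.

C1, C4, C6 → C5 lies within Rel2.
C3 → C1 lies within Rel2.
C4 → C1, C6 lies within Rel1.
C1, C6 → C2, C5: restricted closure across fragments reaches C2, C5.
Every dependency is enforceable on the fragments, so the decomposition is dependency-preserving.

none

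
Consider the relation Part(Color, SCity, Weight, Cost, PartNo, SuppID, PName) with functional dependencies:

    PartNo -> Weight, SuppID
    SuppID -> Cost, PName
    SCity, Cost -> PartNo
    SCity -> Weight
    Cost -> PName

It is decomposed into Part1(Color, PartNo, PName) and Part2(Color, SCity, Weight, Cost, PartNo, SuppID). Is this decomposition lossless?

Common attributes: Part1 ∩ Part2 = {Color, PartNo}.
Closure of {Color, PartNo}: PartNo → Weight, SuppID applies, adding Weight, SuppID; SuppID → Cost, PName applies, adding Cost, PName. So (Color, PartNo)⁺ = {Color, Weight, Cost, PartNo, SuppID, PName}.
This closure contains every attribute of Part1, so Part1 ∩ Part2 → Part1. The join is lossless.

Yes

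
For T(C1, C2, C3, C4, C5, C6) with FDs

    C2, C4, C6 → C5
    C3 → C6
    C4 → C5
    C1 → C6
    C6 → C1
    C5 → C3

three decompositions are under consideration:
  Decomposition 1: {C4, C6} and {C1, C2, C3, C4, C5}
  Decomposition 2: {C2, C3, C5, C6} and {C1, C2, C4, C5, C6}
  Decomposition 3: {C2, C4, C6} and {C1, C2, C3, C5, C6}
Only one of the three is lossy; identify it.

Decomposition 3

Decomposition 1: common = {C4}, closure = {C1, C3, C4, C5, C6} → lossless.
Decomposition 2: common = {C2, C5, C6}, closure = {C1, C2, C3, C5, C6} → lossless.
Decomposition 3: common = {C2, C6}, closure = {C1, C2, C6} → lossy.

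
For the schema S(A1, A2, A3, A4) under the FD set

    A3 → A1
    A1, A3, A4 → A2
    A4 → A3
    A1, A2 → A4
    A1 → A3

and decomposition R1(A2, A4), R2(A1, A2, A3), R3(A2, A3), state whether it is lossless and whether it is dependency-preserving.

lossy and not dependency-preserving

Lossless test (chase): Rows 2 and 3 agree on A3; apply A3→A1 and equate their A1 entries. Rows 2 and 3 agree on A1, A2; apply A1, A2→A4 and equate their A4 entries. No row becomes fully distinguished — the join is lossy.
Dependency preservation: the restricted closure of {A4} across the fragments never reaches {A3}, so A4 → A3 cannot be enforced without a join — not preserved.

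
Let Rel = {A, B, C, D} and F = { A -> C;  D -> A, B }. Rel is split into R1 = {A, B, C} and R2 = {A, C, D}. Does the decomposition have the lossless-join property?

Common attributes: R1 ∩ R2 = {A, C}.
No dependency enlarges {A, C}, so (A, C)⁺ = {A, C}.
The closure contains neither all of R1 = {A, B, C} nor all of R2 = {A, C, D}, so the common attributes are not a superkey of either fragment. The join is lossy.

No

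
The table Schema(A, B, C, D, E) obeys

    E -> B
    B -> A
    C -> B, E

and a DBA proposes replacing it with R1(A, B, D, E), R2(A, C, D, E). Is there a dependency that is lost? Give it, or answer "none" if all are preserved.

none

E → B lies within R1.
B → A lies within R1.
C → B, E: restricted closure across fragments reaches B, E.
Every dependency is enforceable on the fragments, so the decomposition is dependency-preserving.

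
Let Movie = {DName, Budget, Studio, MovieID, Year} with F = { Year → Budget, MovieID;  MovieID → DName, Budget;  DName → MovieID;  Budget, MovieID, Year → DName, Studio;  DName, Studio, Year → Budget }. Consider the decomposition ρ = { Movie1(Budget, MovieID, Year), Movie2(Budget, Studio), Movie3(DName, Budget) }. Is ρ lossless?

Chase test. Columns are DName, Budget, Studio, MovieID, Year; row i has aⱼ where attribute j ∈ Moviei, else bᵢⱼ.
Initial tableau (one row per fragment):
  row 1: b11 a2 b13 a4 a5
  row 2: b21 a2 a3 b24 b25
  row 3: a1 a2 b33 b34 b35
No row becomes fully distinguished — the join is lossy.

No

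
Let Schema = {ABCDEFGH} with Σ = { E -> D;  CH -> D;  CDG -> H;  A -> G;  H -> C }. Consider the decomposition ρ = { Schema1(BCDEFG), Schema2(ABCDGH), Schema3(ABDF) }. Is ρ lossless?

Chase test. Columns are ABCDEFGH; row i has aⱼ where attribute j ∈ Schemai, else bᵢⱼ.
Initial tableau (one row per fragment):
  row 1: b11 a2 a3 a4 a5 a6 a7 b18
  row 2: a1 a2 a3 a4 b25 b26 a7 a8
  row 3: a1 a2 b33 a4 b35 a6 b37 b38
Rows 1 and 2 agree on CDG; apply CDG→H and equate their H entries.
Rows 2 and 3 agree on A; apply A→G and equate their G entries.
No row becomes fully distinguished — the join is lossy.

No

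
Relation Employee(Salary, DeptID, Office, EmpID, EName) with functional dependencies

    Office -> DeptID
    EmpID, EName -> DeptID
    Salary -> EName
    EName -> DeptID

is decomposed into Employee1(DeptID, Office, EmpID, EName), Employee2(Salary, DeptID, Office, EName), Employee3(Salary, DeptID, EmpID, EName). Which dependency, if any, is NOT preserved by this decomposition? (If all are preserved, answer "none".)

none

Office → DeptID lies within Employee1.
EmpID, EName → DeptID lies within Employee1.
Salary → EName lies within Employee2.
EName → DeptID lies within Employee1.
Every dependency is enforceable on the fragments, so the decomposition is dependency-preserving.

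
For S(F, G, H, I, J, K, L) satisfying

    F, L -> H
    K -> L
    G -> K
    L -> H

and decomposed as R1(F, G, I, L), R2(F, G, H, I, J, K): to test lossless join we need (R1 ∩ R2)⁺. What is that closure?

F, G, H, I, K, L

R1 ∩ R2 = {F, G, I}.
G → K applies, adding K
K → L applies, adding L
L → H applies, adding H
Closure: {F, G, H, I, K, L}.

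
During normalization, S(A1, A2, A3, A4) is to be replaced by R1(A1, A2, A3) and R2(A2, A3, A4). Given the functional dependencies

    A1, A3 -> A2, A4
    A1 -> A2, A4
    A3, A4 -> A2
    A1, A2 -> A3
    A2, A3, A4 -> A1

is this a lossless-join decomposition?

No

Common attributes: R1 ∩ R2 = {A2, A3}.
No dependency enlarges {A2, A3}, so (A2, A3)⁺ = {A2, A3}.
The closure contains neither all of R1 = {A1, A2, A3} nor all of R2 = {A2, A3, A4}, so the common attributes are not a superkey of either fragment. The join is lossy.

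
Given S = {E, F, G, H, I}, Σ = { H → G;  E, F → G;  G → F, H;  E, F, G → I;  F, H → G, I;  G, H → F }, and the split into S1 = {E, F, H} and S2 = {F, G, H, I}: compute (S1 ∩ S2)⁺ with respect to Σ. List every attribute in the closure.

S1 ∩ S2 = {F, H}.
H → G applies, adding G
F, H → G, I applies, adding I
Closure: {F, G, H, I}.

F, G, H, I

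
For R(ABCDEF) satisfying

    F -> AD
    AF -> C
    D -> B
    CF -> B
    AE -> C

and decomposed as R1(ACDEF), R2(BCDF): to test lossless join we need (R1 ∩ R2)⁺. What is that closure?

R1 ∩ R2 = {CDF}.
F → AD applies, adding A
D → B applies, adding B
Closure: {ABCDF}.

ABCDF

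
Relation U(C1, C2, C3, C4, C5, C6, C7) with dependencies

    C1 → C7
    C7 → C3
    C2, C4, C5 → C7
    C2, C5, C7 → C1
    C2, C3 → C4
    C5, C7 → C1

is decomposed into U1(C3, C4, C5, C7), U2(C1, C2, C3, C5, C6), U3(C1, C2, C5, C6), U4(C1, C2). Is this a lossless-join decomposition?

Chase test. Columns are C1, C2, C3, C4, C5, C6, C7; row i has aⱼ where attribute j ∈ Ui, else bᵢⱼ.
Initial tableau (one row per fragment):
  row 1: b11 b12 a3 a4 a5 b16 a7
  row 2: a1 a2 a3 b24 a5 a6 b27
  row 3: a1 a2 b33 b34 a5 a6 b37
  row 4: a1 a2 b43 b44 b45 b46 b47
Rows 2 and 3 agree on C1; apply C1→C7 and equate their C7 entries.
Rows 2 and 4 agree on C1; apply C1→C7 and equate their C7 entries.
Rows 2 and 3 agree on C7; apply C7→C3 and equate their C3 entries.
Rows 2 and 4 agree on C7; apply C7→C3 and equate their C3 entries.
Rows 2 and 3 agree on C2, C3; apply C2, C3→C4 and equate their C4 entries.
Rows 2 and 4 agree on C2, C3; apply C2, C3→C4 and equate their C4 entries.
No row becomes fully distinguished — the join is lossy.

No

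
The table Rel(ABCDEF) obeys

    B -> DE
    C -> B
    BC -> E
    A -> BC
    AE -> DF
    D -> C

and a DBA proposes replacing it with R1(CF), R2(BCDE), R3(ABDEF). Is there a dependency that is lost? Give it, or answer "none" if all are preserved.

none

B → DE lies within R2.
C → B lies within R2.
BC → E lies within R2.
A → BC: restricted closure across fragments reaches BC.
AE → DF lies within R3.
D → C lies within R2.
Every dependency is enforceable on the fragments, so the decomposition is dependency-preserving.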